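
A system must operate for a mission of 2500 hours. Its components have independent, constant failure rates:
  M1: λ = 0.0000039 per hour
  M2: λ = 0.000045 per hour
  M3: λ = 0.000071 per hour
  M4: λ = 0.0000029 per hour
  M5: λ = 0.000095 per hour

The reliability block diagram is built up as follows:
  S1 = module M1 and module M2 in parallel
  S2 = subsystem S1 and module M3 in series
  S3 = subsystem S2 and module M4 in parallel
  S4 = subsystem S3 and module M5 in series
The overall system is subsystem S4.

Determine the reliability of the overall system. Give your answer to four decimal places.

R(M1) = exp(−0.0000039 × 2500) = 0.990297
R(M2) = exp(−0.000045 × 2500) = 0.893597
R(M3) = exp(−0.000071 × 2500) = 0.837361
R(M4) = exp(−0.0000029 × 2500) = 0.992776
R(M5) = exp(−0.000095 × 2500) = 0.788597
Parallel (M1 and M2): 1 − (1 − 0.990297)(1 − 0.893597) = 0.998968
Series ([0.998968] and M3): 0.998968 × 0.837361 = 0.836497
Parallel ([0.836497] and M4): 1 − (1 − 0.836497)(1 − 0.992776) = 0.998819
Series ([0.998819] and M5): 0.998819 × 0.788597 = 0.7877

0.7877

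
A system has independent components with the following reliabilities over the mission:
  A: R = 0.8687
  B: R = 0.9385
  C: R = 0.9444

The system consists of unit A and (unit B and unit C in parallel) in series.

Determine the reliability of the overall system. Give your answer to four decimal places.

0.8657

Parallel (B and C): 1 − (1 − 0.938500)(1 − 0.944400) = 0.996581
Series (A and [0.996581]): 0.868700 × 0.996581 = 0.8657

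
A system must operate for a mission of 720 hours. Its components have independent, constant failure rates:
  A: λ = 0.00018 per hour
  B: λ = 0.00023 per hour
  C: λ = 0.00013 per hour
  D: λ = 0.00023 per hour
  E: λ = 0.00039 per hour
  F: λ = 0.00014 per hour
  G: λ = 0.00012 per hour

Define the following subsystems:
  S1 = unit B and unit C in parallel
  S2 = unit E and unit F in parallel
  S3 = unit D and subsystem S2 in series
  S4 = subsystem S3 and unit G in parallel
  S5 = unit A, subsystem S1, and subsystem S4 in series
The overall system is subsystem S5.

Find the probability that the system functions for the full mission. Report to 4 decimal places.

0.8541

R(A) = exp(−0.00018 × 720) = 0.878447
R(B) = exp(−0.00023 × 720) = 0.847385
R(C) = exp(−0.00013 × 720) = 0.910647
R(D) = exp(−0.00023 × 720) = 0.847385
R(E) = exp(−0.00039 × 720) = 0.755179
R(F) = exp(−0.00014 × 720) = 0.904114
R(G) = exp(−0.00012 × 720) = 0.917227
Parallel (B and C): 1 − (1 − 0.847385)(1 − 0.910647) = 0.986363
Parallel (E and F): 1 − (1 − 0.755179)(1 − 0.904114) = 0.976525
Series (D and [0.976525]): 0.847385 × 0.976525 = 0.827493
Parallel ([0.827493] and G): 1 − (1 − 0.827493)(1 − 0.917227) = 0.985721
Series (A, [0.986363], and [0.985721]): 0.878447 × 0.986363 × 0.985721 = 0.8541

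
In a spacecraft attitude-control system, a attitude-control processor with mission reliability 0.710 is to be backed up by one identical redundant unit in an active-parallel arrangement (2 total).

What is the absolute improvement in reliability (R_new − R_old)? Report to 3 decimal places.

R_before = 0.710
R_after = 1 − (1 − 0.710)^2 = 0.916
ΔR = 0.916 − 0.710 = 0.206

0.206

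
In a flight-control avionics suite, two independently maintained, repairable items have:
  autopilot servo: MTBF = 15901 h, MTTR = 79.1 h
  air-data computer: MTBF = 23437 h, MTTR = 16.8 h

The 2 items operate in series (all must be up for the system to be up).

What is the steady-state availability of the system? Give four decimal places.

A(autopilot servo) = MTBF/(MTBF+MTTR) = 15901/(15901+79.1) = 0.995050
A(air-data computer) = MTBF/(MTBF+MTTR) = 23437/(23437+16.8) = 0.999284
Series availability: 0.995050 × 0.999284 = 0.9943

0.9943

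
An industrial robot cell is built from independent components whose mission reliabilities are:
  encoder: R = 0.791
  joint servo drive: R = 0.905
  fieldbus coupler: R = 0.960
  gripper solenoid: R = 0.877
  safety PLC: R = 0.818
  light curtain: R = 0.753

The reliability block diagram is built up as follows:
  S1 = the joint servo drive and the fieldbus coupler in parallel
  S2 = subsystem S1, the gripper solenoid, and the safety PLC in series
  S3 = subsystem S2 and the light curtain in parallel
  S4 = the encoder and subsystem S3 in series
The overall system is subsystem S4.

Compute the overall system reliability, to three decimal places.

0.735

Parallel (joint servo drive and fieldbus coupler): 1 − (1 − 0.90500)(1 − 0.96000) = 0.99620
Series ([0.99620], gripper solenoid, and safety PLC): 0.99620 × 0.87700 × 0.81800 = 0.71466
Parallel ([0.71466] and light curtain): 1 − (1 − 0.71466)(1 − 0.75300) = 0.92952
Series (encoder and [0.92952]): 0.79100 × 0.92952 = 0.735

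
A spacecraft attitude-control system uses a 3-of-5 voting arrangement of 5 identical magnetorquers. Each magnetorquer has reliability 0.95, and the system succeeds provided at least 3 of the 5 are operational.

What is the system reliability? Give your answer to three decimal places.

R = Σ_{i=3}^{5} C(5,i) p^i (1−p)^{5−i} with p = 0.95
C(5,3)·0.95^3·0.05^2 = 0.02143
C(5,4)·0.95^4·0.05^1 = 0.20363
C(5,5)·0.95^5·0.05^0 = 0.77378
Sum = 0.999

0.999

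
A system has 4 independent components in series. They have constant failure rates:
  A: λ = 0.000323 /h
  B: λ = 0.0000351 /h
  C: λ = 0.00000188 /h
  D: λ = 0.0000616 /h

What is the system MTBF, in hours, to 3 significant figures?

Series of exponential components: λ_sys = Σ λ_i
λ_sys = 0.000323 + 0.0000351 + 0.00000188 + 0.0000616 = 4.2158e-04 /h
MTBF = 1 / λ_sys = 2370 h

2370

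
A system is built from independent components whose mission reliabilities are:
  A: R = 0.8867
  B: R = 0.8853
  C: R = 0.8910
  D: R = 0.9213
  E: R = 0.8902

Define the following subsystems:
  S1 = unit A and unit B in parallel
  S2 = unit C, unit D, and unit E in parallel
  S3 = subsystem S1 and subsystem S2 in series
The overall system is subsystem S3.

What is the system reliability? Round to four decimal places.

0.9861

Parallel (A and B): 1 − (1 − 0.886700)(1 − 0.885300) = 0.987004
Parallel (C, D, and E): 1 − (1 − 0.891000)(1 − 0.921300)(1 − 0.890200) = 0.999058
Series ([0.987004] and [0.999058]): 0.987004 × 0.999058 = 0.9861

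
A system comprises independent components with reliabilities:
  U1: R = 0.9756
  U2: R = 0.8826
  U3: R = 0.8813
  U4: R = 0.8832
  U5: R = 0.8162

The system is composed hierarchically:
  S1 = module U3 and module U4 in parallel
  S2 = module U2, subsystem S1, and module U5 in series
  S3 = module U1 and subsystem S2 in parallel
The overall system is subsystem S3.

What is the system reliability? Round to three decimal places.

0.993

Parallel (U3 and U4): 1 − (1 − 0.88130)(1 − 0.88320) = 0.98614
Series (U2, [0.98614], and U5): 0.88260 × 0.98614 × 0.81620 = 0.71039
Parallel (U1 and [0.71039]): 1 − (1 − 0.97560)(1 − 0.71039) = 0.993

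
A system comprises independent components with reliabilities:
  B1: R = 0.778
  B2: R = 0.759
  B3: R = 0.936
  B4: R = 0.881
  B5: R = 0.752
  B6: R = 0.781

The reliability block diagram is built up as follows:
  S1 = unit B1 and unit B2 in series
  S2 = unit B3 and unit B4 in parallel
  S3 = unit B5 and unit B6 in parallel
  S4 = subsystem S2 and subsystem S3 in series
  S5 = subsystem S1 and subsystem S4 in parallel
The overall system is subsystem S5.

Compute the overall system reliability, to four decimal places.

Series (B1 and B2): 0.778000 × 0.759000 = 0.590502
Parallel (B3 and B4): 1 − (1 − 0.936000)(1 − 0.881000) = 0.992384
Parallel (B5 and B6): 1 − (1 − 0.752000)(1 − 0.781000) = 0.945688
Series ([0.992384] and [0.945688]): 0.992384 × 0.945688 = 0.938486
Parallel ([0.590502] and [0.938486]): 1 − (1 − 0.590502)(1 − 0.938486) = 0.9748

0.9748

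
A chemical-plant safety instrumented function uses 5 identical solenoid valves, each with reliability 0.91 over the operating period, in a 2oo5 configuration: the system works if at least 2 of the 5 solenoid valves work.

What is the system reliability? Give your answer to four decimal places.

0.9997

R = Σ_{i=2}^{5} C(5,i) p^i (1−p)^{5−i} with p = 0.91
C(5,2)·0.91^2·0.09^3 = 0.006037
C(5,3)·0.91^3·0.09^2 = 0.061039
C(5,4)·0.91^4·0.09^1 = 0.308587
C(5,5)·0.91^5·0.09^0 = 0.624032
Sum = 0.9997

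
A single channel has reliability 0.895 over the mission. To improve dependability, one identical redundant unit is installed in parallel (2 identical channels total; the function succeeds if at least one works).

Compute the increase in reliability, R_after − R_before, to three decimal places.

R_before = 0.895
R_after = 1 − (1 − 0.895)^2 = 0.989
ΔR = 0.989 − 0.895 = 0.094

0.094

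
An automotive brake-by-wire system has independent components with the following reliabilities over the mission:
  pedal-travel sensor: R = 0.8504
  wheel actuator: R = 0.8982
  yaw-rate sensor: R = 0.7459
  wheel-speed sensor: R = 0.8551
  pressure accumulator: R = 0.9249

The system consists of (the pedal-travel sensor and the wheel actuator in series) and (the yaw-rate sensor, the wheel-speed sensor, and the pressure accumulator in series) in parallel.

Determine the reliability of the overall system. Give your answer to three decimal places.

0.903

Series (pedal-travel sensor and wheel actuator): 0.85040 × 0.89820 = 0.76383
Series (yaw-rate sensor, wheel-speed sensor, and pressure accumulator): 0.74590 × 0.85510 × 0.92490 = 0.58992
Parallel ([0.76383] and [0.58992]): 1 − (1 − 0.76383)(1 − 0.58992) = 0.903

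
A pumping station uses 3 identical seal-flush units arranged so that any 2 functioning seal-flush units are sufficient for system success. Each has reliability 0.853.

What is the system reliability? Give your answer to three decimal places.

0.942

R = Σ_{i=2}^{3} C(3,i) p^i (1−p)^{3−i} with p = 0.853
C(3,2)·0.853^2·0.147^1 = 0.32088
C(3,3)·0.853^3·0.147^0 = 0.62065
Sum = 0.942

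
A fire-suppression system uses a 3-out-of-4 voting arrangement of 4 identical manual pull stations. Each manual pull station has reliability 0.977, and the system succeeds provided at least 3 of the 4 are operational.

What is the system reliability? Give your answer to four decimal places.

R = Σ_{i=3}^{4} C(4,i) p^i (1−p)^{4−i} with p = 0.977
C(4,3)·0.977^3·0.023^1 = 0.085797
C(4,4)·0.977^4·0.023^0 = 0.911126
Sum = 0.9969

0.9969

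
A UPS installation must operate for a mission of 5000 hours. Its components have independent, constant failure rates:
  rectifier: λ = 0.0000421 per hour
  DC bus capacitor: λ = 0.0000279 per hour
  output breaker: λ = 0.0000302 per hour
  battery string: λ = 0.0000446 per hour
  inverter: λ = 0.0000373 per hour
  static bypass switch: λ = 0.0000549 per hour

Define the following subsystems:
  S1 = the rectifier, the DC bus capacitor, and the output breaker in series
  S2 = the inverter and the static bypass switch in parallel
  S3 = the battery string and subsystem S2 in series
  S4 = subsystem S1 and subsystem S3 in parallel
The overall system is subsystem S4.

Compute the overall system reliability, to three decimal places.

R(rectifier) = exp(−0.0000421 × 5000) = 0.81018
R(DC bus capacitor) = exp(−0.0000279 × 5000) = 0.86979
R(output breaker) = exp(−0.0000302 × 5000) = 0.85985
R(battery string) = exp(−0.0000446 × 5000) = 0.80011
R(inverter) = exp(−0.0000373 × 5000) = 0.82986
R(static bypass switch) = exp(−0.0000549 × 5000) = 0.75995
Series (rectifier, DC bus capacitor, and output breaker): 0.81018 × 0.86979 × 0.85985 = 0.60592
Parallel (inverter and static bypass switch): 1 − (1 − 0.82986)(1 − 0.75995) = 0.95916
Series (battery string and [0.95916]): 0.80011 × 0.95916 = 0.76743
Parallel ([0.60592] and [0.76743]): 1 − (1 − 0.60592)(1 − 0.76743) = 0.908

0.908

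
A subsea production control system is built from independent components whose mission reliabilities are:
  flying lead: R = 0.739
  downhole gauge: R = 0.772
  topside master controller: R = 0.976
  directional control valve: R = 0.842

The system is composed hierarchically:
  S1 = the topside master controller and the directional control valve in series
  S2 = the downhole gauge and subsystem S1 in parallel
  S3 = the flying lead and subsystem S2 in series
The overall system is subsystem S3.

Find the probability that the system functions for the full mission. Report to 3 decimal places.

0.709

Series (topside master controller and directional control valve): 0.97600 × 0.84200 = 0.82179
Parallel (downhole gauge and [0.82179]): 1 − (1 − 0.77200)(1 − 0.82179) = 0.95937
Series (flying lead and [0.95937]): 0.73900 × 0.95937 = 0.709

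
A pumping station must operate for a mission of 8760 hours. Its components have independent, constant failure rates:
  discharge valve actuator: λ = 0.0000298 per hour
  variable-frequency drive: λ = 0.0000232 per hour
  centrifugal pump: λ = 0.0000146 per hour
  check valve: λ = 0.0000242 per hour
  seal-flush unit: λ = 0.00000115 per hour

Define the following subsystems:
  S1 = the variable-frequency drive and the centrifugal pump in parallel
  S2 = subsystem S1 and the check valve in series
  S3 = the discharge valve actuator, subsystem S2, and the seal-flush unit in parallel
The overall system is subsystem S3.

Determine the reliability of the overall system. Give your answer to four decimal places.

0.9995

R(discharge valve actuator) = exp(−0.0000298 × 8760) = 0.770244
R(variable-frequency drive) = exp(−0.0000232 × 8760) = 0.816089
R(centrifugal pump) = exp(−0.0000146 × 8760) = 0.879945
R(check valve) = exp(−0.0000242 × 8760) = 0.808971
R(seal-flush unit) = exp(−0.00000115 × 8760) = 0.989977
Parallel (variable-frequency drive and centrifugal pump): 1 − (1 − 0.816089)(1 − 0.879945) = 0.977921
Series ([0.977921] and check valve): 0.977921 × 0.808971 = 0.791110
Parallel (discharge valve actuator, [0.791110], and seal-flush unit): 1 − (1 − 0.770244)(1 − 0.791110)(1 − 0.989977) = 0.9995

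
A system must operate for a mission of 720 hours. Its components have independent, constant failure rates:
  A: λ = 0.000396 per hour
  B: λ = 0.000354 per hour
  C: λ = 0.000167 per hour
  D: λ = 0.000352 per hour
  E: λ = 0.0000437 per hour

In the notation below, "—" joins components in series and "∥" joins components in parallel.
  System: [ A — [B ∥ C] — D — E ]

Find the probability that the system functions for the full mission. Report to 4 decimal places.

R(A) = exp(−0.000396 × 720) = 0.751924
R(B) = exp(−0.000354 × 720) = 0.775009
R(C) = exp(−0.000167 × 720) = 0.886708
R(D) = exp(−0.000352 × 720) = 0.776126
R(E) = exp(−0.0000437 × 720) = 0.969026
Parallel (B and C): 1 − (1 − 0.775009)(1 − 0.886708) = 0.974510
Series (A, [0.974510], D, and E): 0.751924 × 0.974510 × 0.776126 × 0.969026 = 0.5511

0.5511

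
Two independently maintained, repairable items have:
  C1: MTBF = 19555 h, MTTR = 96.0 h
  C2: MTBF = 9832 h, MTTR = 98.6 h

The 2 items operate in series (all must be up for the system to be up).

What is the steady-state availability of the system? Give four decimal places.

0.9852

A(C1) = MTBF/(MTBF+MTTR) = 19555/(19555+96.0) = 0.995115
A(C2) = MTBF/(MTBF+MTTR) = 9832/(9832+98.6) = 0.990071
Series availability: 0.995115 × 0.990071 = 0.9852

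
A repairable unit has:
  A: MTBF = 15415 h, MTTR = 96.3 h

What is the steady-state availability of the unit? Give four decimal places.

0.9938

A(A) = MTBF/(MTBF+MTTR) = 15415/(15415+96.3) = 0.9938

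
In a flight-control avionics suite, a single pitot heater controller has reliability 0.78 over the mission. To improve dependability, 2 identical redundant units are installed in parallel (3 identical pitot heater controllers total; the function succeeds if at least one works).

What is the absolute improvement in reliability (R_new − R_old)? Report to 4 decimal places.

R_before = 0.78
R_after = 1 − (1 − 0.78)^3 = 0.9894
ΔR = 0.9894 − 0.78 = 0.2094

0.2094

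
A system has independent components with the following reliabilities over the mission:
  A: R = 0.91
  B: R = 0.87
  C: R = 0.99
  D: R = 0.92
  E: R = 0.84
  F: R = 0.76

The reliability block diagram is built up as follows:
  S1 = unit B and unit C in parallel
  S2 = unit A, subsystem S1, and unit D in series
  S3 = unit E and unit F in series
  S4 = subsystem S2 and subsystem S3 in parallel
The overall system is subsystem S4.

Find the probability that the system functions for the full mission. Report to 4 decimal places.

Parallel (B and C): 1 − (1 − 0.870000)(1 − 0.990000) = 0.998700
Series (A, [0.998700], and D): 0.910000 × 0.998700 × 0.920000 = 0.836112
Series (E and F): 0.840000 × 0.760000 = 0.638400
Parallel ([0.836112] and [0.638400]): 1 − (1 − 0.836112)(1 − 0.638400) = 0.9407

0.9407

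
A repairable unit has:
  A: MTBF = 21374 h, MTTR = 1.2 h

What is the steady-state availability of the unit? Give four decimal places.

A(A) = MTBF/(MTBF+MTTR) = 21374/(21374+1.2) = 0.9999

0.9999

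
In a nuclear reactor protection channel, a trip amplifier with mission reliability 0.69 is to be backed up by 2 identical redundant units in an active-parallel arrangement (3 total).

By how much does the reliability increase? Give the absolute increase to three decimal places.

R_before = 0.69
R_after = 1 − (1 − 0.69)^3 = 0.970
ΔR = 0.970 − 0.69 = 0.280

0.280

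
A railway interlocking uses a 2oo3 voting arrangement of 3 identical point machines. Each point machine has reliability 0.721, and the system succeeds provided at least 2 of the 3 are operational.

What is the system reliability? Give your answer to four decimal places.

R = Σ_{i=2}^{3} C(3,i) p^i (1−p)^{3−i} with p = 0.721
C(3,2)·0.721^2·0.279^1 = 0.435107
C(3,3)·0.721^3·0.279^0 = 0.374805
Sum = 0.8099

0.8099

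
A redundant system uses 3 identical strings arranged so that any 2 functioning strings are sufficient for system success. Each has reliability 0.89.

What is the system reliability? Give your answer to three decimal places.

0.966

R = Σ_{i=2}^{3} C(3,i) p^i (1−p)^{3−i} with p = 0.89
C(3,2)·0.89^2·0.11^1 = 0.26139
C(3,3)·0.89^3·0.11^0 = 0.70497
Sum = 0.966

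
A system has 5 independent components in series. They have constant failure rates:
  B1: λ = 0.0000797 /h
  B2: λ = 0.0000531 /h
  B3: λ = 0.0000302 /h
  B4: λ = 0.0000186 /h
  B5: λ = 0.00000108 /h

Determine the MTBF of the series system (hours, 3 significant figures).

5470

Series of exponential components: λ_sys = Σ λ_i
λ_sys = 0.0000797 + 0.0000531 + 0.0000302 + 0.0000186 + 0.00000108 = 1.8268e-04 /h
MTBF = 1 / λ_sys = 5470 h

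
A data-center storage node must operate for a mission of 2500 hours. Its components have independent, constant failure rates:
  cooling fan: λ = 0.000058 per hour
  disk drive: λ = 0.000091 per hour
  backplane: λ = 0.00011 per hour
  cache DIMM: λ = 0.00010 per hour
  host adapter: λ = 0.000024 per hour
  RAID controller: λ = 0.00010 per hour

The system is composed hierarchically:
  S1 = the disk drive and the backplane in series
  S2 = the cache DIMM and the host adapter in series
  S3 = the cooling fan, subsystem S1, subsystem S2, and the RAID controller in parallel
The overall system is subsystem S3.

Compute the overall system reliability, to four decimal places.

R(cooling fan) = exp(−0.000058 × 2500) = 0.865022
R(disk drive) = exp(−0.000091 × 2500) = 0.796522
R(backplane) = exp(−0.00011 × 2500) = 0.759572
R(cache DIMM) = exp(−0.00010 × 2500) = 0.778801
R(host adapter) = exp(−0.000024 × 2500) = 0.941765
R(RAID controller) = exp(−0.00010 × 2500) = 0.778801
Series (disk drive and backplane): 0.796522 × 0.759572 = 0.605016
Series (cache DIMM and host adapter): 0.778801 × 0.941765 = 0.733448
Parallel (cooling fan, [0.605016], [0.733448], and RAID controller): 1 − (1 − 0.865022)(1 − 0.605016)(1 − 0.733448)(1 − 0.778801) = 0.9969

0.9969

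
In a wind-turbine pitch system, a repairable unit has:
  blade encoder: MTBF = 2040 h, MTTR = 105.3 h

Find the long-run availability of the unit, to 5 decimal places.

A(blade encoder) = MTBF/(MTBF+MTTR) = 2040/(2040+105.3) = 0.95092

0.95092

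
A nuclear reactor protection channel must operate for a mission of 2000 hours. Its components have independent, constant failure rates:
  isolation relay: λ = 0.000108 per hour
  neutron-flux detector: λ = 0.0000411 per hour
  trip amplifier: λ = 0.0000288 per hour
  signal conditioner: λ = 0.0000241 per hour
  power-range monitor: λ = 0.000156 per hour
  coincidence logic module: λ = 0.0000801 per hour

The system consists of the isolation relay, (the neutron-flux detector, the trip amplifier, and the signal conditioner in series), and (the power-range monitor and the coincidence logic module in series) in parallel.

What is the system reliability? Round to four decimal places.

R(isolation relay) = exp(−0.000108 × 2000) = 0.805735
R(neutron-flux detector) = exp(−0.0000411 × 2000) = 0.921088
R(trip amplifier) = exp(−0.0000288 × 2000) = 0.944027
R(signal conditioner) = exp(−0.0000241 × 2000) = 0.952943
R(power-range monitor) = exp(−0.000156 × 2000) = 0.731982
R(coincidence logic module) = exp(−0.0000801 × 2000) = 0.851973
Series (neutron-flux detector, trip amplifier, and signal conditioner): 0.921088 × 0.944027 × 0.952943 = 0.828614
Series (power-range monitor and coincidence logic module): 0.731982 × 0.851973 = 0.623629
Parallel (isolation relay, [0.828614], and [0.623629]): 1 − (1 − 0.805735)(1 − 0.828614)(1 − 0.623629) = 0.9875

0.9875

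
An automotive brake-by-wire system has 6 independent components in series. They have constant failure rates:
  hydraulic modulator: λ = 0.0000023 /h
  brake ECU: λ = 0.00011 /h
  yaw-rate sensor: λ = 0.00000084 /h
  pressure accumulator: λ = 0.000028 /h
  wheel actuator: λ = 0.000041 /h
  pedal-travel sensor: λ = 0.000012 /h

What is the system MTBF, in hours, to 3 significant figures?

Series of exponential components: λ_sys = Σ λ_i
λ_sys = 0.0000023 + 0.00011 + 0.00000084 + 0.000028 + 0.000041 + 0.000012 = 1.9414e-04 /h
MTBF = 1 / λ_sys = 5150 h

5150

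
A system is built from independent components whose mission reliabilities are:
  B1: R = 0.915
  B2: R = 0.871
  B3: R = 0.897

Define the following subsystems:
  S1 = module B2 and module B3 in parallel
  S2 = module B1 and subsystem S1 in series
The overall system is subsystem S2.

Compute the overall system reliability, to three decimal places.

0.903

Parallel (B2 and B3): 1 − (1 − 0.87100)(1 − 0.89700) = 0.98671
Series (B1 and [0.98671]): 0.91500 × 0.98671 = 0.903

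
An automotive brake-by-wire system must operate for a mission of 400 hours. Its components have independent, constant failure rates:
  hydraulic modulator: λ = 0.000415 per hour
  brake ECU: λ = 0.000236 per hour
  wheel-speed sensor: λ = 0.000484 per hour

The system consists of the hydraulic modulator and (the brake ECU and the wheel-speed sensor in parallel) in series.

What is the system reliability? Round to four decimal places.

R(hydraulic modulator) = exp(−0.000415 × 400) = 0.847046
R(brake ECU) = exp(−0.000236 × 400) = 0.909919
R(wheel-speed sensor) = exp(−0.000484 × 400) = 0.823987
Parallel (brake ECU and wheel-speed sensor): 1 − (1 − 0.909919)(1 − 0.823987) = 0.984145
Series (hydraulic modulator and [0.984145]): 0.847046 × 0.984145 = 0.8336

0.8336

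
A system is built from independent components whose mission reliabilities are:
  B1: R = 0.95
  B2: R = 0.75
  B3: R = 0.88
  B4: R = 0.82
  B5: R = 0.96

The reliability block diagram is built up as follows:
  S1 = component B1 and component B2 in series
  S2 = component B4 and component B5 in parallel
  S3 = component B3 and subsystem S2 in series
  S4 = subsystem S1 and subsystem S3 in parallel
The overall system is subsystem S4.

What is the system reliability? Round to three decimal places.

0.964

Series (B1 and B2): 0.95000 × 0.75000 = 0.71250
Parallel (B4 and B5): 1 − (1 − 0.82000)(1 − 0.96000) = 0.99280
Series (B3 and [0.99280]): 0.88000 × 0.99280 = 0.87366
Parallel ([0.71250] and [0.87366]): 1 − (1 − 0.71250)(1 − 0.87366) = 0.964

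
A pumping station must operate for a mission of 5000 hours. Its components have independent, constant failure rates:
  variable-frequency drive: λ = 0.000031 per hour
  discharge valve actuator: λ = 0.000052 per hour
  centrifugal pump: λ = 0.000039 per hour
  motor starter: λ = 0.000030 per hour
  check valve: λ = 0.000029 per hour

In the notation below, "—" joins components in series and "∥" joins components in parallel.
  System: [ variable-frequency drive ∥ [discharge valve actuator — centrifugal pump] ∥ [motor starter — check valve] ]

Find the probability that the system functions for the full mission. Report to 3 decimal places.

0.987

R(variable-frequency drive) = exp(−0.000031 × 5000) = 0.85642
R(discharge valve actuator) = exp(−0.000052 × 5000) = 0.77105
R(centrifugal pump) = exp(−0.000039 × 5000) = 0.82283
R(motor starter) = exp(−0.000030 × 5000) = 0.86071
R(check valve) = exp(−0.000029 × 5000) = 0.86502
Series (discharge valve actuator and centrifugal pump): 0.77105 × 0.82283 = 0.63444
Series (motor starter and check valve): 0.86071 × 0.86502 = 0.74453
Parallel (variable-frequency drive, [0.63444], and [0.74453]): 1 − (1 − 0.85642)(1 − 0.63444)(1 − 0.74453) = 0.987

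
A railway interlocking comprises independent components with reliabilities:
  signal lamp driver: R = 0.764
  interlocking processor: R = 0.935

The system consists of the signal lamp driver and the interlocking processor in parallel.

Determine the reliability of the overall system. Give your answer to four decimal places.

0.9847

Parallel (signal lamp driver and interlocking processor): 1 − (1 − 0.764000)(1 − 0.935000) = 0.9847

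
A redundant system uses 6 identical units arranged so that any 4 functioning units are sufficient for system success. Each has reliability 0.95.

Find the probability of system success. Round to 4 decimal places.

0.9978

R = Σ_{i=4}^{6} C(6,i) p^i (1−p)^{6−i} with p = 0.95
C(6,4)·0.95^4·0.05^2 = 0.030544
C(6,5)·0.95^5·0.05^1 = 0.232134
C(6,6)·0.95^6·0.05^0 = 0.735092
Sum = 0.9978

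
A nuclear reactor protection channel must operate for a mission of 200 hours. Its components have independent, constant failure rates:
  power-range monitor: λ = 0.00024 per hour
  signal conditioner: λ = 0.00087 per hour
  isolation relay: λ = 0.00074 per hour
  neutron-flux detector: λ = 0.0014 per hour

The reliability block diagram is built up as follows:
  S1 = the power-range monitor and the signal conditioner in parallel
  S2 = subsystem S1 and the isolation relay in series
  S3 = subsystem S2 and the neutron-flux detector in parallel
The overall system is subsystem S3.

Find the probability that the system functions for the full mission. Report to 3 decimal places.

R(power-range monitor) = exp(−0.00024 × 200) = 0.95313
R(signal conditioner) = exp(−0.00087 × 200) = 0.84030
R(isolation relay) = exp(−0.00074 × 200) = 0.86243
R(neutron-flux detector) = exp(−0.0014 × 200) = 0.75578
Parallel (power-range monitor and signal conditioner): 1 − (1 − 0.95313)(1 − 0.84030) = 0.99251
Series ([0.99251] and isolation relay): 0.99251 × 0.86243 = 0.85597
Parallel ([0.85597] and neutron-flux detector): 1 − (1 − 0.85597)(1 − 0.75578) = 0.965

0.965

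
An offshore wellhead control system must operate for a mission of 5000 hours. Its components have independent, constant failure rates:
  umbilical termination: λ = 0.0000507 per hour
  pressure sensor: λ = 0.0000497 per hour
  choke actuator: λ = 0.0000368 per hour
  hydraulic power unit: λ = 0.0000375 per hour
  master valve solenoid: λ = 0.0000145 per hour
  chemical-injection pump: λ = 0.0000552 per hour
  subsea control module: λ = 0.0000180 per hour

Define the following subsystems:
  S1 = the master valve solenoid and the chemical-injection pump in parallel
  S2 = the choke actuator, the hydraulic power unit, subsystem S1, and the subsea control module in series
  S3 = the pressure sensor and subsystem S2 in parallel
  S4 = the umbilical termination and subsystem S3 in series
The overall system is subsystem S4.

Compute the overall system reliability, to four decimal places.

R(umbilical termination) = exp(−0.0000507 × 5000) = 0.776080
R(pressure sensor) = exp(−0.0000497 × 5000) = 0.779970
R(choke actuator) = exp(−0.0000368 × 5000) = 0.831936
R(hydraulic power unit) = exp(−0.0000375 × 5000) = 0.829029
R(master valve solenoid) = exp(−0.0000145 × 5000) = 0.930066
R(chemical-injection pump) = exp(−0.0000552 × 5000) = 0.758813
R(subsea control module) = exp(−0.0000180 × 5000) = 0.913931
Parallel (master valve solenoid and chemical-injection pump): 1 − (1 − 0.930066)(1 − 0.758813) = 0.983133
Series (choke actuator, hydraulic power unit, [0.983133], and subsea control module): 0.831936 × 0.829029 × 0.983133 × 0.913931 = 0.619705
Parallel (pressure sensor and [0.619705]): 1 − (1 − 0.779970)(1 − 0.619705) = 0.916324
Series (umbilical termination and [0.916324]): 0.776080 × 0.916324 = 0.7111

0.7111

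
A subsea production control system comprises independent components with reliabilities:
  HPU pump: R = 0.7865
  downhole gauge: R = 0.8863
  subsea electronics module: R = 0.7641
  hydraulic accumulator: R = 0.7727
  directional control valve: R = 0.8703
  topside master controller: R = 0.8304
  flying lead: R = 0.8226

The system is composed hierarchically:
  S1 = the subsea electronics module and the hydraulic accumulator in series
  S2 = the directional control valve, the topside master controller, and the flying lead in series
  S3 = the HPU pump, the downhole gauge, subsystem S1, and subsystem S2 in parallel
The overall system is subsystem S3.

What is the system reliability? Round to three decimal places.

0.996

Series (subsea electronics module and hydraulic accumulator): 0.76410 × 0.77270 = 0.59042
Series (directional control valve, topside master controller, and flying lead): 0.87030 × 0.83040 × 0.82260 = 0.59449
Parallel (HPU pump, downhole gauge, [0.59042], and [0.59449]): 1 − (1 − 0.78650)(1 − 0.88630)(1 − 0.59042)(1 − 0.59449) = 0.996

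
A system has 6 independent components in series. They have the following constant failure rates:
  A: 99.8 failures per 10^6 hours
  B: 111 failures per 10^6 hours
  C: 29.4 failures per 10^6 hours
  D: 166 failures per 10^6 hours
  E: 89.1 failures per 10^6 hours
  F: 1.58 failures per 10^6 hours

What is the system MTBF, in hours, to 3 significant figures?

Series of exponential components: λ_sys = Σ λ_i
λ_sys = 0.0000998 + 0.000111 + 0.0000294 + 0.000166 + 0.0000891 + 0.00000158 = 4.9688e-04 /h
MTBF = 1 / λ_sys = 2010 h

2010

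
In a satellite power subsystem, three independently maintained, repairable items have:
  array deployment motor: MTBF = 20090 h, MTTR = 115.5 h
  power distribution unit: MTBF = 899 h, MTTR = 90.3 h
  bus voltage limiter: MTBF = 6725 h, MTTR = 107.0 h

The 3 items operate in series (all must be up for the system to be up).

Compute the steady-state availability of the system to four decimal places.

0.8894

A(array deployment motor) = MTBF/(MTBF+MTTR) = 20090/(20090+115.5) = 0.994284
A(power distribution unit) = MTBF/(MTBF+MTTR) = 899/(899+90.3) = 0.908723
A(bus voltage limiter) = MTBF/(MTBF+MTTR) = 6725/(6725+107.0) = 0.984338
Series availability: 0.994284 × 0.908723 × 0.984338 = 0.8894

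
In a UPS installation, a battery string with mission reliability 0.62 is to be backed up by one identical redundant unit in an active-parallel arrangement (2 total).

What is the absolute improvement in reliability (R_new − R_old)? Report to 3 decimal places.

0.236

R_before = 0.62
R_after = 1 − (1 − 0.62)^2 = 0.856
ΔR = 0.856 − 0.62 = 0.236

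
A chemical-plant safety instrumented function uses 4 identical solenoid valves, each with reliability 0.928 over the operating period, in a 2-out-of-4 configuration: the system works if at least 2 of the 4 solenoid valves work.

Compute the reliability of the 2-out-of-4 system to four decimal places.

0.9986

R = Σ_{i=2}^{4} C(4,i) p^i (1−p)^{4−i} with p = 0.928
C(4,2)·0.928^2·0.072^2 = 0.026786
C(4,3)·0.928^3·0.072^1 = 0.230163
C(4,4)·0.928^4·0.072^0 = 0.741638
Sum = 0.9986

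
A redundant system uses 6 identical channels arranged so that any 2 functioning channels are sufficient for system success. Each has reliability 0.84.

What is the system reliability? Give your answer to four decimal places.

R = Σ_{i=2}^{6} C(6,i) p^i (1−p)^{6−i} with p = 0.84
C(6,2)·0.84^2·0.16^4 = 0.006936
C(6,3)·0.84^3·0.16^3 = 0.048554
C(6,4)·0.84^4·0.16^2 = 0.191183
C(6,5)·0.84^5·0.16^1 = 0.401483
C(6,6)·0.84^6·0.16^0 = 0.351298
Sum = 0.9995

0.9995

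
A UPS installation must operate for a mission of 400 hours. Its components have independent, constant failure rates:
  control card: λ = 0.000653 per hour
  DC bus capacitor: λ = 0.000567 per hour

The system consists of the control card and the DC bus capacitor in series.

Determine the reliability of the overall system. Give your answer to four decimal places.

0.6139

R(control card) = exp(−0.000653 × 400) = 0.770127
R(DC bus capacitor) = exp(−0.000567 × 400) = 0.797080
Series (control card and DC bus capacitor): 0.770127 × 0.797080 = 0.6139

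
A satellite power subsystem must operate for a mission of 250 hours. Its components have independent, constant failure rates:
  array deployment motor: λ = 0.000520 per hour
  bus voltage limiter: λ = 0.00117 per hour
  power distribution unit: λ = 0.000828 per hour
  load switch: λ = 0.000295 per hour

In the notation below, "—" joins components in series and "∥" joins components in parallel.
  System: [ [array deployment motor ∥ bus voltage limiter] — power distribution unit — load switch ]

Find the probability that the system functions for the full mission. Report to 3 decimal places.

R(array deployment motor) = exp(−0.000520 × 250) = 0.87810
R(bus voltage limiter) = exp(−0.00117 × 250) = 0.74640
R(power distribution unit) = exp(−0.000828 × 250) = 0.81302
R(load switch) = exp(−0.000295 × 250) = 0.92890
Parallel (array deployment motor and bus voltage limiter): 1 − (1 − 0.87810)(1 − 0.74640) = 0.96909
Series ([0.96909], power distribution unit, and load switch): 0.96909 × 0.81302 × 0.92890 = 0.732

0.732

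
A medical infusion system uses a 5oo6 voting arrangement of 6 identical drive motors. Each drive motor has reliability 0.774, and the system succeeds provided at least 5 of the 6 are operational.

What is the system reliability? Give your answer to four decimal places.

R = Σ_{i=5}^{6} C(6,i) p^i (1−p)^{6−i} with p = 0.774
C(6,5)·0.774^5·0.226^1 = 0.376673
C(6,6)·0.774^6·0.226^0 = 0.215004
Sum = 0.5917

0.5917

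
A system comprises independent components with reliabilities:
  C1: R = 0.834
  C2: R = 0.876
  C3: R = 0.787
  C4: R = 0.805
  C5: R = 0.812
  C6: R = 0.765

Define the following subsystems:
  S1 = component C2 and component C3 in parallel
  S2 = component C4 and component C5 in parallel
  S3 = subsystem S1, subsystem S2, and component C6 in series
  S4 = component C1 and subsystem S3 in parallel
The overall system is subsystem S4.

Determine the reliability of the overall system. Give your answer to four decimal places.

0.9531

Parallel (C2 and C3): 1 − (1 − 0.876000)(1 − 0.787000) = 0.973588
Parallel (C4 and C5): 1 − (1 − 0.805000)(1 − 0.812000) = 0.963340
Series ([0.973588], [0.963340], and C6): 0.973588 × 0.963340 × 0.765000 = 0.717491
Parallel (C1 and [0.717491]): 1 − (1 − 0.834000)(1 − 0.717491) = 0.9531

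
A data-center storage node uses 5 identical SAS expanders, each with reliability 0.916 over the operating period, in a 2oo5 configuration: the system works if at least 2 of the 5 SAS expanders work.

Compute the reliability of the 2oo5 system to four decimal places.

R = Σ_{i=2}^{5} C(5,i) p^i (1−p)^{5−i} with p = 0.916
C(5,2)·0.916^2·0.084^3 = 0.004973
C(5,3)·0.916^3·0.084^2 = 0.054231
C(5,4)·0.916^4·0.084^1 = 0.295686
C(5,5)·0.916^5·0.084^0 = 0.644878
Sum = 0.9998

0.9998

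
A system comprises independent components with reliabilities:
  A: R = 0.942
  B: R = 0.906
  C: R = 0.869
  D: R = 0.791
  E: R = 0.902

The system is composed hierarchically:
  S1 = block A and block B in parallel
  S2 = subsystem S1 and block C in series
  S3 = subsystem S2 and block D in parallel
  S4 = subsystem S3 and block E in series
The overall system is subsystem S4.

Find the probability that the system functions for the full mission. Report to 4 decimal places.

0.8764

Parallel (A and B): 1 − (1 − 0.942000)(1 − 0.906000) = 0.994548
Series ([0.994548] and C): 0.994548 × 0.869000 = 0.864262
Parallel ([0.864262] and D): 1 − (1 − 0.864262)(1 − 0.791000) = 0.971631
Series ([0.971631] and E): 0.971631 × 0.902000 = 0.8764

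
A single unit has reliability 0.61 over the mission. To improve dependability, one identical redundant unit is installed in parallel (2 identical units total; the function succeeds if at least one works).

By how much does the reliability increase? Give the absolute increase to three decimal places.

R_before = 0.61
R_after = 1 − (1 − 0.61)^2 = 0.848
ΔR = 0.848 − 0.61 = 0.238

0.238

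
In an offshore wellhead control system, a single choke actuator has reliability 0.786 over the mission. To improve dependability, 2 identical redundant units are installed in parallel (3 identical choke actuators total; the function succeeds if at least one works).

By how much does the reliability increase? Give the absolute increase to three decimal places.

0.204

R_before = 0.786
R_after = 1 − (1 − 0.786)^3 = 0.990
ΔR = 0.990 − 0.786 = 0.204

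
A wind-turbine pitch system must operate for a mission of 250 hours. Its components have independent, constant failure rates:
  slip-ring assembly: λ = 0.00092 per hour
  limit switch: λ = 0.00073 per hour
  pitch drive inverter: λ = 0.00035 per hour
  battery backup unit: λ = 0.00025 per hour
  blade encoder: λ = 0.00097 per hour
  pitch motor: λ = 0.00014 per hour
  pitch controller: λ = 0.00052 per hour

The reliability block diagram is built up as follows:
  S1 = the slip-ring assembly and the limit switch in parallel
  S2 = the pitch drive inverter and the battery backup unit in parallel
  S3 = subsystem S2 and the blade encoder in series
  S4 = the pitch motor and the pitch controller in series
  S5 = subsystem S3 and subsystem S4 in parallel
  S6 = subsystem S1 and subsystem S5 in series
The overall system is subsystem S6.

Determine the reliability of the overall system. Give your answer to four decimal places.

0.9335

R(slip-ring assembly) = exp(−0.00092 × 250) = 0.794534
R(limit switch) = exp(−0.00073 × 250) = 0.833185
R(pitch drive inverter) = exp(−0.00035 × 250) = 0.916219
R(battery backup unit) = exp(−0.00025 × 250) = 0.939413
R(blade encoder) = exp(−0.00097 × 250) = 0.784664
R(pitch motor) = exp(−0.00014 × 250) = 0.965605
R(pitch controller) = exp(−0.00052 × 250) = 0.878095
Parallel (slip-ring assembly and limit switch): 1 − (1 − 0.794534)(1 − 0.833185) = 0.965725
Parallel (pitch drive inverter and battery backup unit): 1 − (1 − 0.916219)(1 − 0.939413) = 0.994924
Series ([0.994924] and blade encoder): 0.994924 × 0.784664 = 0.780681
Series (pitch motor and pitch controller): 0.965605 × 0.878095 = 0.847893
Parallel ([0.780681] and [0.847893]): 1 − (1 − 0.780681)(1 − 0.847893) = 0.966640
Series ([0.965725] and [0.966640]): 0.965725 × 0.966640 = 0.9335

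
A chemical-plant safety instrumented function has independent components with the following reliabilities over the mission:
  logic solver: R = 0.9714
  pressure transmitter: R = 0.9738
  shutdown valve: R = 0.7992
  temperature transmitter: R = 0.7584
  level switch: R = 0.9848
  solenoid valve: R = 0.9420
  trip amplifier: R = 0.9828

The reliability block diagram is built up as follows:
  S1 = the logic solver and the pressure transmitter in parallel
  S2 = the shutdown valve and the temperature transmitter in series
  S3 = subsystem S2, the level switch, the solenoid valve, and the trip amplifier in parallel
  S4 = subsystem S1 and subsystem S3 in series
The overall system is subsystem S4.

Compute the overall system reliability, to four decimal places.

0.9992

Parallel (logic solver and pressure transmitter): 1 − (1 − 0.971400)(1 − 0.973800) = 0.999251
Series (shutdown valve and temperature transmitter): 0.799200 × 0.758400 = 0.606113
Parallel ([0.606113], level switch, solenoid valve, and trip amplifier): 1 − (1 − 0.606113)(1 − 0.984800)(1 − 0.942000)(1 − 0.982800) = 0.999994
Series ([0.999251] and [0.999994]): 0.999251 × 0.999994 = 0.9992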